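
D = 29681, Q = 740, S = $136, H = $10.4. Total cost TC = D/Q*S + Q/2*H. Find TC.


TC = 29681/740 * 136 + 740/2 * 10.4

$9302.89


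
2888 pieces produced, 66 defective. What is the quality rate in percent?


Formula: Quality Rate = Good Pieces / Total Pieces * 100
Good pieces = 2888 - 66 = 2822
QR = 2822 / 2888 * 100 = 97.7%

97.7%


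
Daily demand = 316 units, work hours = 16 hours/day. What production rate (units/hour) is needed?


Formula: Production Rate = Daily Demand / Available Hours
Rate = 316 units/day / 16 hours/day
Rate = 19.8 units/hour

19.8 units/hour


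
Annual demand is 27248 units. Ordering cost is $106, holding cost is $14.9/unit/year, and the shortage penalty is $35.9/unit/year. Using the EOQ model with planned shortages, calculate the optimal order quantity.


Formula: EOQ* = sqrt(2DS/H) * sqrt((H+P)/P)
Base EOQ = sqrt(2*27248*106/14.9) = 622.65 units
Correction = sqrt((14.9+35.9)/35.9) = 1.18956
EOQ* = 622.65 * 1.18956 = 740.7 units

740.7 units


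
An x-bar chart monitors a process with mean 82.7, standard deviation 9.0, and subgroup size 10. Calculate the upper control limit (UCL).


UCL = 82.7 + 3 * 9.0 / sqrt(10)

91.24


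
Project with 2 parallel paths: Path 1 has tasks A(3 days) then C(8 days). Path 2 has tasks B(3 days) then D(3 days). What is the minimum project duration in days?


Path 1 = 3 + 8 = 11 days
Path 2 = 3 + 3 = 6 days
Duration = max(11, 6) = 11 days

11 days


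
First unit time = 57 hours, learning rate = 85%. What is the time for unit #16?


Formula: T_n = T_1 * (learning_rate)^(log2(n)) where learning_rate = rate/100
Doublings = log2(16) = 4
T_n = 57 * 0.85^4
T_n = 57 * 0.522 = 29.8 hours

29.8 hours


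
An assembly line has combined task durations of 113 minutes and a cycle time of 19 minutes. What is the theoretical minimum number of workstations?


Formula: N_min = ceil(Sum of Task Times / Cycle Time)
N_min = ceil(113 min / 19 min) = ceil(5.9474)
N_min = 6 stations

6


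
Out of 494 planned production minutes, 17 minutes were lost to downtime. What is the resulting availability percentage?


Formula: Availability = (Planned Time - Downtime) / Planned Time * 100
Uptime = 494 - 17 = 477 min
Availability = 477 / 494 * 100 = 96.6%

96.6%


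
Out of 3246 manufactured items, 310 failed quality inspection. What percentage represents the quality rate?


Formula: Quality Rate = Good Pieces / Total Pieces * 100
Good pieces = 3246 - 310 = 2936
QR = 2936 / 3246 * 100 = 90.4%

90.4%


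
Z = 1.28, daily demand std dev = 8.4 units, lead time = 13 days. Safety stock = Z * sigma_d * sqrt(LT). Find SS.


Formula: SS = z * sigma_d * sqrt(LT)
sqrt(LT) = sqrt(13) = 3.6056
SS = 1.28 * 8.4 * 3.6056
SS = 38.8 units

38.8 units


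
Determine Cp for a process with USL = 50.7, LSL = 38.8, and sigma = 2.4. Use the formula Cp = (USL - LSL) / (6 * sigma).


Cp = (50.7 - 38.8) / (6 * 2.4)

0.83


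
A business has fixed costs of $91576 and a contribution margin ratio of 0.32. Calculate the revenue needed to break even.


Formula: BER = Fixed Costs / Contribution Margin Ratio
BER = $91576 / 0.32
BER = $286175.00 (to the nearest cent)

$286175.00


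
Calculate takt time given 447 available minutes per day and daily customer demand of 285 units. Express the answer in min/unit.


Formula: Takt Time = Available Production Time / Customer Demand
Takt = 447 min/day / 285 units/day
Takt = 1.57 min/unit

1.57 min/unit


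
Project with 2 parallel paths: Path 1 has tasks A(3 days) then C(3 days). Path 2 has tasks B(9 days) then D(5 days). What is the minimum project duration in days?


Path 1 = 3 + 3 = 6 days
Path 2 = 9 + 5 = 14 days
Duration = max(6, 14) = 14 days

14 days


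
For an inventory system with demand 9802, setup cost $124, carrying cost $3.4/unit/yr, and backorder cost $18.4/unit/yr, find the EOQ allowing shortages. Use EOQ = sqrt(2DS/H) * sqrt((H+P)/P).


Formula: EOQ* = sqrt(2DS/H) * sqrt((H+P)/P)
Base EOQ = sqrt(2*9802*124/3.4) = 845.56 units
Correction = sqrt((3.4+18.4)/18.4) = 1.08848
EOQ* = 845.56 * 1.08848 = 920.4 units

920.4 units


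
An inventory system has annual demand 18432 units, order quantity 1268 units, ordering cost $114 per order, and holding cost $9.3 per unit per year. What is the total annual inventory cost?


TC = 18432/1268 * 114 + 1268/2 * 9.3

$7553.34


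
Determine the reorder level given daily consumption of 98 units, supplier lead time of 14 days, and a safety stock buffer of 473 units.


Formula: ROP = (Daily Demand * Lead Time) + Safety Stock
Demand during lead time = 98 * 14 = 1372 units
ROP = 1372 + 473 = 1845 units

1845 units


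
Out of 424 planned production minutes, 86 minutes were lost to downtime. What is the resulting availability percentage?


Formula: Availability = (Planned Time - Downtime) / Planned Time * 100
Uptime = 424 - 86 = 338 min
Availability = 338 / 424 * 100 = 79.7%

79.7%


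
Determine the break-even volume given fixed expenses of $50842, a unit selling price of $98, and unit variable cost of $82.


Formula: BEQ = Fixed Costs / (Price - Variable Cost)
Contribution margin = $98 - $82 = $16/unit
BEQ = ceil($50842 / $16/unit) = ceil(3177.62) = 3178 units

3178 units


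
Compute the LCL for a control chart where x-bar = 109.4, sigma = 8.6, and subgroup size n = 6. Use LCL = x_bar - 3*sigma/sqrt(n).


LCL = 109.4 - 3 * 8.6 / sqrt(6)

98.87


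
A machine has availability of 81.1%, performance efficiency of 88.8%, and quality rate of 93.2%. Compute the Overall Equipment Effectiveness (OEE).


Formula: OEE = Availability * Performance * Quality / 10000
A * P = 81.1% * 88.8% / 100 = 72.02%
OEE = 72.02% * 93.2% / 100 = 67.1%

67.1%


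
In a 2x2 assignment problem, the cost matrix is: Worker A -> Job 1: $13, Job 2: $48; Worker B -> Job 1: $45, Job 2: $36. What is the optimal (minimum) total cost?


Option 1: A->1 + B->2 = $13 + $36 = $49
Option 2: A->2 + B->1 = $48 + $45 = $93
Min cost = min($49, $93) = $49

$49


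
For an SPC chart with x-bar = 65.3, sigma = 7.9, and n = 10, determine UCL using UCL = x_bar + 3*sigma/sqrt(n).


UCL = 65.3 + 3 * 7.9 / sqrt(10)

72.79


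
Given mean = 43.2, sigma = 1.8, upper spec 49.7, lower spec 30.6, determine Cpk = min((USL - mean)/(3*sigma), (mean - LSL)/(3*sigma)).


Cpu = (49.7 - 43.2) / (3 * 1.8) = 1.2
Cpl = (43.2 - 30.6) / (3 * 1.8) = 2.33
Cpk = min(1.2, 2.33) = 1.2

1.2


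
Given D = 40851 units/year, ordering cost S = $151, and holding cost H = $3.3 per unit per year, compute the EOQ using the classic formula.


Formula: EOQ = sqrt(2 * D * S / H)
Numerator: 2 * 40851 * 151 = 12337002
2DS/H = 12337002 / 3.3 = 3738485.5
EOQ = sqrt(3738485.5) = 1933.5 units

1933.5 units


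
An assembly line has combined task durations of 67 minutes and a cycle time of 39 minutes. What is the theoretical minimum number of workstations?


Formula: N_min = ceil(Sum of Task Times / Cycle Time)
N_min = ceil(67 min / 39 min) = ceil(1.7179)
N_min = 2 stations

2


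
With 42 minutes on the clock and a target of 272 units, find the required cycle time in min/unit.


Formula: CT = Available Time / Number of Units
CT = 42 min / 272 units
CT = 0.15 min/unit

0.15 min/unit


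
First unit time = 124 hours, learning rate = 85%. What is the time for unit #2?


Formula: T_n = T_1 * (learning_rate)^(log2(n)) where learning_rate = rate/100
Doublings = log2(2) = 1
T_n = 124 * 0.85^1
T_n = 124 * 0.85 = 105.4 hours

105.4 hours


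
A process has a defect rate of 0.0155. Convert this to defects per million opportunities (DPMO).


DPMO = defect_rate * 1000000 = 0.0155 * 1000000

15500


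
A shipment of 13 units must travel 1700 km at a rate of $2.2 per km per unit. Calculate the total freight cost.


TC = dist * cost * units = 1700 * 2.2 * 13 = $48620.00

$48620.00


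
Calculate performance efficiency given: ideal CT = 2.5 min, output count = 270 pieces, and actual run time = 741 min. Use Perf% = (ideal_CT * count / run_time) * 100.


Formula: Performance = (Ideal CT * Total Count) / Run Time * 100
Ideal output time = 2.5 * 270 = 675.0 min
Performance = 675.0 / 741 * 100 = 91.1%

91.1%


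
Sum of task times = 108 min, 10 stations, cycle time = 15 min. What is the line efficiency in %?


Formula: Efficiency = Sum of Task Times / (N_stations * CT) * 100
Total station capacity = 10 stations * 15 min = 150 min
Efficiency = 108 / 150 * 100 = 72.0%

72.0%


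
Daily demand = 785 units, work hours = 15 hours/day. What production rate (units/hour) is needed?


Formula: Production Rate = Daily Demand / Available Hours
Rate = 785 units/day / 15 hours/day
Rate = 52.3 units/hour

52.3 units/hour


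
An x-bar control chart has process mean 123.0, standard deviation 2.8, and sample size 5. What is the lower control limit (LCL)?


LCL = 123.0 - 3 * 2.8 / sqrt(5)

119.24


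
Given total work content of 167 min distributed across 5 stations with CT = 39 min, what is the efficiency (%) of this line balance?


Formula: Efficiency = Sum of Task Times / (N_stations * CT) * 100
Total station capacity = 5 stations * 39 min = 195 min
Efficiency = 167 / 195 * 100 = 85.6%

85.6%


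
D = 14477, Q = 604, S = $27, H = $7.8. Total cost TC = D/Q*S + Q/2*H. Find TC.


TC = 14477/604 * 27 + 604/2 * 7.8

$3002.75


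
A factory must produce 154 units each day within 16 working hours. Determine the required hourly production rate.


Formula: Production Rate = Daily Demand / Available Hours
Rate = 154 units/day / 16 hours/day
Rate = 9.6 units/hour

9.6 units/hour


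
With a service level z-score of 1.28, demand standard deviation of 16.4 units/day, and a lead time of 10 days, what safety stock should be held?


Formula: SS = z * sigma_d * sqrt(LT)
sqrt(LT) = sqrt(10) = 3.1623
SS = 1.28 * 16.4 * 3.1623
SS = 66.4 units

66.4 units


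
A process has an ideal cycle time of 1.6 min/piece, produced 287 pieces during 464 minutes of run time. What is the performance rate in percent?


Formula: Performance = (Ideal CT * Total Count) / Run Time * 100
Ideal output time = 1.6 * 287 = 459.2 min
Performance = 459.2 / 464 * 100 = 99.0%

99.0%


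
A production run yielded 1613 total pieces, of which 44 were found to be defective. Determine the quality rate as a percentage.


Formula: Quality Rate = Good Pieces / Total Pieces * 100
Good pieces = 1613 - 44 = 1569
QR = 1569 / 1613 * 100 = 97.3%

97.3%


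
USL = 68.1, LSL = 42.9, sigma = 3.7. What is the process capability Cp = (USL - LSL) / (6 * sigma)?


Cp = (68.1 - 42.9) / (6 * 3.7)

1.14


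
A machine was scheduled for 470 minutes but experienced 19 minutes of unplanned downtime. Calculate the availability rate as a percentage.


Formula: Availability = (Planned Time - Downtime) / Planned Time * 100
Uptime = 470 - 19 = 451 min
Availability = 451 / 470 * 100 = 96.0%

96.0%


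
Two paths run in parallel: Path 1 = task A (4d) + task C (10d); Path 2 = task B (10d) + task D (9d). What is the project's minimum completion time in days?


Path 1 = 4 + 10 = 14 days
Path 2 = 10 + 9 = 19 days
Duration = max(14, 19) = 19 days

19 days


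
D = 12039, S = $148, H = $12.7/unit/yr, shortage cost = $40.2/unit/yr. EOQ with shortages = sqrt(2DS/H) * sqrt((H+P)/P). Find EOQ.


Formula: EOQ* = sqrt(2DS/H) * sqrt((H+P)/P)
Base EOQ = sqrt(2*12039*148/12.7) = 529.71 units
Correction = sqrt((12.7+40.2)/40.2) = 1.14714
EOQ* = 529.71 * 1.14714 = 607.7 units

607.7 units


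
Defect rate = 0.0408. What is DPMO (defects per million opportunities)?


DPMO = defect_rate * 1000000 = 0.0408 * 1000000

40800


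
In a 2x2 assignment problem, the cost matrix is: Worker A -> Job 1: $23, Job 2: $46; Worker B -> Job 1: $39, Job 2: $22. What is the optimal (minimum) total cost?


Option 1: A->1 + B->2 = $23 + $22 = $45
Option 2: A->2 + B->1 = $46 + $39 = $85
Min cost = min($45, $85) = $45

$45


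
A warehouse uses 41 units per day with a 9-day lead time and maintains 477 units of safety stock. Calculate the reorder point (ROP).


Formula: ROP = (Daily Demand * Lead Time) + Safety Stock
Demand during lead time = 41 * 9 = 369 units
ROP = 369 + 477 = 846 units

846 units


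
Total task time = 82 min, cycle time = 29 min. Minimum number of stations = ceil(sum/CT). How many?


Formula: N_min = ceil(Sum of Task Times / Cycle Time)
N_min = ceil(82 min / 29 min) = ceil(2.8276)
N_min = 3 stations

3


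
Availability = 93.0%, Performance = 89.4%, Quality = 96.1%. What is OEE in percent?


Formula: OEE = Availability * Performance * Quality / 10000
A * P = 93.0% * 89.4% / 100 = 83.14%
OEE = 83.14% * 96.1% / 100 = 79.9%

79.9%


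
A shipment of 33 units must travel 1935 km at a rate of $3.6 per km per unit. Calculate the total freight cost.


TC = dist * cost * units = 1935 * 3.6 * 33 = $229878.00

$229878.00


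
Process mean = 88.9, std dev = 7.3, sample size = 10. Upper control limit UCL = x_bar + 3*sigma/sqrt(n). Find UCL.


UCL = 88.9 + 3 * 7.3 / sqrt(10)

95.83


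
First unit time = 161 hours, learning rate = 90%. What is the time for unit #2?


Formula: T_n = T_1 * (learning_rate)^(log2(n)) where learning_rate = rate/100
Doublings = log2(2) = 1
T_n = 161 * 0.9^1
T_n = 161 * 0.9 = 144.9 hours

144.9 hours


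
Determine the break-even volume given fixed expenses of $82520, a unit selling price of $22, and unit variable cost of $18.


Formula: BEQ = Fixed Costs / (Price - Variable Cost)
Contribution margin = $22 - $18 = $4/unit
BEQ = ceil($82520 / $4/unit) = ceil(20630.0) = 20630 units

20630 units


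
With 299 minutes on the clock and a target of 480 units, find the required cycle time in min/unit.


Formula: CT = Available Time / Number of Units
CT = 299 min / 480 units
CT = 0.62 min/unit

0.62 min/unit


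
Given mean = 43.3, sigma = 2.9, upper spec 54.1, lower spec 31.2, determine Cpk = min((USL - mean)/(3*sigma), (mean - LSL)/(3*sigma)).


Cpu = (54.1 - 43.3) / (3 * 2.9) = 1.24
Cpl = (43.3 - 31.2) / (3 * 2.9) = 1.39
Cpk = min(1.24, 1.39) = 1.24

1.24


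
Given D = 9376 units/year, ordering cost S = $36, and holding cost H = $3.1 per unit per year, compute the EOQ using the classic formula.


Formula: EOQ = sqrt(2 * D * S / H)
Numerator: 2 * 9376 * 36 = 675072
2DS/H = 675072 / 3.1 = 217765.2
EOQ = sqrt(217765.2) = 466.7 units

466.7 units


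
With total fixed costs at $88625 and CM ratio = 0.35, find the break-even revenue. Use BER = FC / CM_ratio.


Formula: BER = Fixed Costs / Contribution Margin Ratio
BER = $88625 / 0.35
BER = $253214.29 (to the nearest cent)

$253214.29


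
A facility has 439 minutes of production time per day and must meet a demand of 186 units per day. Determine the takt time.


Formula: Takt Time = Available Production Time / Customer Demand
Takt = 439 min/day / 186 units/day
Takt = 2.36 min/unit

2.36 min/unit


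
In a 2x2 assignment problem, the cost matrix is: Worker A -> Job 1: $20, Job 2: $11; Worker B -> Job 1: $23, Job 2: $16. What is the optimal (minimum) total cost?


Option 1: A->1 + B->2 = $20 + $16 = $36
Option 2: A->2 + B->1 = $11 + $23 = $34
Min cost = min($36, $34) = $34

$34


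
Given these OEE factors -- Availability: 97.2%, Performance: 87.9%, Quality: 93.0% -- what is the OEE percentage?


Formula: OEE = Availability * Performance * Quality / 10000
A * P = 97.2% * 87.9% / 100 = 85.44%
OEE = 85.44% * 93.0% / 100 = 79.5%

79.5%


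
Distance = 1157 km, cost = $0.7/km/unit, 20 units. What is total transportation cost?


TC = dist * cost * units = 1157 * 0.7 * 20 = $16198.00

$16198.00


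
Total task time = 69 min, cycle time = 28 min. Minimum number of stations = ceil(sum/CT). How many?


Formula: N_min = ceil(Sum of Task Times / Cycle Time)
N_min = ceil(69 min / 28 min) = ceil(2.4643)
N_min = 3 stations

3


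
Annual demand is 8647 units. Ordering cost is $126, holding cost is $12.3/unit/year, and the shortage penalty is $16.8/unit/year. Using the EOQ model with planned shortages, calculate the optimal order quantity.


Formula: EOQ* = sqrt(2DS/H) * sqrt((H+P)/P)
Base EOQ = sqrt(2*8647*126/12.3) = 420.9 units
Correction = sqrt((12.3+16.8)/16.8) = 1.31611
EOQ* = 420.9 * 1.31611 = 554.0 units

554.0 units


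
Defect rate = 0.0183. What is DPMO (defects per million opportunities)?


DPMO = defect_rate * 1000000 = 0.0183 * 1000000

18300


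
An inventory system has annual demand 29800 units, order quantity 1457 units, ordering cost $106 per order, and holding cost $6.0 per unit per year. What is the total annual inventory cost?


TC = 29800/1457 * 106 + 1457/2 * 6.0

$6539.02


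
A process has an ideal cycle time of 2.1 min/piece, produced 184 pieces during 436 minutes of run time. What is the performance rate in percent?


Formula: Performance = (Ideal CT * Total Count) / Run Time * 100
Ideal output time = 2.1 * 184 = 386.4 min
Performance = 386.4 / 436 * 100 = 88.6%

88.6%


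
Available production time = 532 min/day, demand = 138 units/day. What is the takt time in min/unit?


Formula: Takt Time = Available Production Time / Customer Demand
Takt = 532 min/day / 138 units/day
Takt = 3.86 min/unit

3.86 min/unit


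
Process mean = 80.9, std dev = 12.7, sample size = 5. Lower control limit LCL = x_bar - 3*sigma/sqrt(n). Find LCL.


LCL = 80.9 - 3 * 12.7 / sqrt(5)

63.86


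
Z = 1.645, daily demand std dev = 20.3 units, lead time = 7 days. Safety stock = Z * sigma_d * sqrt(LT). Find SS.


Formula: SS = z * sigma_d * sqrt(LT)
sqrt(LT) = sqrt(7) = 2.6458
SS = 1.645 * 20.3 * 2.6458
SS = 88.4 units

88.4 units


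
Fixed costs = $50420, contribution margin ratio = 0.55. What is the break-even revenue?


Formula: BER = Fixed Costs / Contribution Margin Ratio
BER = $50420 / 0.55
BER = $91672.73 (to the nearest cent)

$91672.73


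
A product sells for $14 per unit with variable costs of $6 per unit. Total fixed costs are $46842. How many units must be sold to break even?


Formula: BEQ = Fixed Costs / (Price - Variable Cost)
Contribution margin = $14 - $6 = $8/unit
BEQ = ceil($46842 / $8/unit) = ceil(5855.25) = 5856 units

5856 units


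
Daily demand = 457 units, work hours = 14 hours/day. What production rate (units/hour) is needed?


Formula: Production Rate = Daily Demand / Available Hours
Rate = 457 units/day / 14 hours/day
Rate = 32.6 units/hour

32.6 units/hour


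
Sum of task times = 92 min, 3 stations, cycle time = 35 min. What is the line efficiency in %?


Formula: Efficiency = Sum of Task Times / (N_stations * CT) * 100
Total station capacity = 3 stations * 35 min = 105 min
Efficiency = 92 / 105 * 100 = 87.6%

87.6%


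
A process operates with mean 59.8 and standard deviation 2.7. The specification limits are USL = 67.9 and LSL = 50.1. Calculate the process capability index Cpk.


Cpu = (67.9 - 59.8) / (3 * 2.7) = 1.0
Cpl = (59.8 - 50.1) / (3 * 2.7) = 1.2
Cpk = min(1.0, 1.2) = 1.0

1.0


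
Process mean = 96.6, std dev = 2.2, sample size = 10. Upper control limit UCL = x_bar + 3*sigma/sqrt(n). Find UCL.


UCL = 96.6 + 3 * 2.2 / sqrt(10)

98.69


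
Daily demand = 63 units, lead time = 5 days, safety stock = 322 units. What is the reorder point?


Formula: ROP = (Daily Demand * Lead Time) + Safety Stock
Demand during lead time = 63 * 5 = 315 units
ROP = 315 + 322 = 637 units

637 units


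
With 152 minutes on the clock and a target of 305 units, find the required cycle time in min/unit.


Formula: CT = Available Time / Number of Units
CT = 152 min / 305 units
CT = 0.5 min/unit

0.5 min/unit


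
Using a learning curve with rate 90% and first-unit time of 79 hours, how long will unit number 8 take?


Formula: T_n = T_1 * (learning_rate)^(log2(n)) where learning_rate = rate/100
Doublings = log2(8) = 3
T_n = 79 * 0.9^3
T_n = 79 * 0.729 = 57.6 hours

57.6 hours


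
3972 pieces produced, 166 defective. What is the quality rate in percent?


Formula: Quality Rate = Good Pieces / Total Pieces * 100
Good pieces = 3972 - 166 = 3806
QR = 3806 / 3972 * 100 = 95.8%

95.8%


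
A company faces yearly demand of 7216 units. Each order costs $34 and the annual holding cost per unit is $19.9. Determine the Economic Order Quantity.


Formula: EOQ = sqrt(2 * D * S / H)
Numerator: 2 * 7216 * 34 = 490688
2DS/H = 490688 / 19.9 = 24657.7
EOQ = sqrt(24657.7) = 157.0 units

157.0 units


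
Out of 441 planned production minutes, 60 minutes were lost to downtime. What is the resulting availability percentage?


Formula: Availability = (Planned Time - Downtime) / Planned Time * 100
Uptime = 441 - 60 = 381 min
Availability = 381 / 441 * 100 = 86.4%

86.4%


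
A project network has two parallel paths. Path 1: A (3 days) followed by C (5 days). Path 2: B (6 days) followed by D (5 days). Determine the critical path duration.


Path 1 = 3 + 5 = 8 days
Path 2 = 6 + 5 = 11 days
Duration = max(8, 11) = 11 days

11 days


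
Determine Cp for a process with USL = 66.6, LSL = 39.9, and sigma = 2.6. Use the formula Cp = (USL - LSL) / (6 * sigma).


Cp = (66.6 - 39.9) / (6 * 2.6)

1.71


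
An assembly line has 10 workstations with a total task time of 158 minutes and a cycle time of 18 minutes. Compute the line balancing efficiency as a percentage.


Formula: Efficiency = Sum of Task Times / (N_stations * CT) * 100
Total station capacity = 10 stations * 18 min = 180 min
Efficiency = 158 / 180 * 100 = 87.8%

87.8%


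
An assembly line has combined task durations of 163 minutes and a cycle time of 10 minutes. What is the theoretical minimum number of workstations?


Formula: N_min = ceil(Sum of Task Times / Cycle Time)
N_min = ceil(163 min / 10 min) = ceil(16.3)
N_min = 17 stations

17


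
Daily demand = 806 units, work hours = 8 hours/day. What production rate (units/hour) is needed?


Formula: Production Rate = Daily Demand / Available Hours
Rate = 806 units/day / 8 hours/day
Rate = 100.8 units/hour

100.8 units/hour


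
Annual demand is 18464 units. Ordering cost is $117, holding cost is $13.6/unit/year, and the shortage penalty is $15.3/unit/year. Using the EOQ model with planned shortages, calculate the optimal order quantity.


Formula: EOQ* = sqrt(2DS/H) * sqrt((H+P)/P)
Base EOQ = sqrt(2*18464*117/13.6) = 563.64 units
Correction = sqrt((13.6+15.3)/15.3) = 1.37437
EOQ* = 563.64 * 1.37437 = 774.6 units

774.6 units


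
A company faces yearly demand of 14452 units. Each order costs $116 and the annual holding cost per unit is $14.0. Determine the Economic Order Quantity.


Formula: EOQ = sqrt(2 * D * S / H)
Numerator: 2 * 14452 * 116 = 3352864
2DS/H = 3352864 / 14.0 = 239490.3
EOQ = sqrt(239490.3) = 489.4 units

489.4 units


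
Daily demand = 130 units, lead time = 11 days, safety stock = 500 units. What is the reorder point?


Formula: ROP = (Daily Demand * Lead Time) + Safety Stock
Demand during lead time = 130 * 11 = 1430 units
ROP = 1430 + 500 = 1930 units

1930 units


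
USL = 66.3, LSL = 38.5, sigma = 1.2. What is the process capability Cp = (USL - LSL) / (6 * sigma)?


Cp = (66.3 - 38.5) / (6 * 1.2)

3.86


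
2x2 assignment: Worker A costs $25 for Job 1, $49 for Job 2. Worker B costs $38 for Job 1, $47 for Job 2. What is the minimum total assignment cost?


Option 1: A->1 + B->2 = $25 + $47 = $72
Option 2: A->2 + B->1 = $49 + $38 = $87
Min cost = min($72, $87) = $72

$72


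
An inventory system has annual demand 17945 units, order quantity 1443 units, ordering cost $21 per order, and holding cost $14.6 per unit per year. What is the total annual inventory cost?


TC = 17945/1443 * 21 + 1443/2 * 14.6

$10795.05


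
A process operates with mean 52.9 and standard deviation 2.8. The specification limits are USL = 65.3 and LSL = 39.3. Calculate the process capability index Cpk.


Cpu = (65.3 - 52.9) / (3 * 2.8) = 1.48
Cpl = (52.9 - 39.3) / (3 * 2.8) = 1.62
Cpk = min(1.48, 1.62) = 1.48

1.48


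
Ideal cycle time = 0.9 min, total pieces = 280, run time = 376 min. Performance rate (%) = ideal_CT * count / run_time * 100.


Formula: Performance = (Ideal CT * Total Count) / Run Time * 100
Ideal output time = 0.9 * 280 = 252.0 min
Performance = 252.0 / 376 * 100 = 67.0%

67.0%


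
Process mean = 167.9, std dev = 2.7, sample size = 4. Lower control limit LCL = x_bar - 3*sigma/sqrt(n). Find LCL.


LCL = 167.9 - 3 * 2.7 / sqrt(4)

163.85


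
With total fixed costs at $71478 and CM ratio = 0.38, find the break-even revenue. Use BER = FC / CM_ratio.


Formula: BER = Fixed Costs / Contribution Margin Ratio
BER = $71478 / 0.38
BER = $188100.00 (to the nearest cent)

$188100.00


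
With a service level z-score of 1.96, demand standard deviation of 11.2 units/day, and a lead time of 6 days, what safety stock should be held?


Formula: SS = z * sigma_d * sqrt(LT)
sqrt(LT) = sqrt(6) = 2.4495
SS = 1.96 * 11.2 * 2.4495
SS = 53.8 units

53.8 units


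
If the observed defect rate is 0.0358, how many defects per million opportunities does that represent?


DPMO = defect_rate * 1000000 = 0.0358 * 1000000

35800


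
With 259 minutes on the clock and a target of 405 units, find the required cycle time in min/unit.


Formula: CT = Available Time / Number of Units
CT = 259 min / 405 units
CT = 0.64 min/unit

0.64 min/unit


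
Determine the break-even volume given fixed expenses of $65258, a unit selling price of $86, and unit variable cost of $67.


Formula: BEQ = Fixed Costs / (Price - Variable Cost)
Contribution margin = $86 - $67 = $19/unit
BEQ = ceil($65258 / $19/unit) = ceil(3434.63) = 3435 units

3435 units


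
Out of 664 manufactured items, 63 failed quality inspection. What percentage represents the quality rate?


Formula: Quality Rate = Good Pieces / Total Pieces * 100
Good pieces = 664 - 63 = 601
QR = 601 / 664 * 100 = 90.5%

90.5%


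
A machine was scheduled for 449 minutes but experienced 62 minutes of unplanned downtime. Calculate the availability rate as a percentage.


Formula: Availability = (Planned Time - Downtime) / Planned Time * 100
Uptime = 449 - 62 = 387 min
Availability = 387 / 449 * 100 = 86.2%

86.2%


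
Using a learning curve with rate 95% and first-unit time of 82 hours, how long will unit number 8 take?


Formula: T_n = T_1 * (learning_rate)^(log2(n)) where learning_rate = rate/100
Doublings = log2(8) = 3
T_n = 82 * 0.95^3
T_n = 82 * 0.8574 = 70.3 hours

70.3 hours


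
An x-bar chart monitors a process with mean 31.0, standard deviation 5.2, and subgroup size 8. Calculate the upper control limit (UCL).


UCL = 31.0 + 3 * 5.2 / sqrt(8)

36.52


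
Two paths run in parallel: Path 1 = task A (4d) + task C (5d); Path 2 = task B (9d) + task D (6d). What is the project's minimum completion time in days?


Path 1 = 4 + 5 = 9 days
Path 2 = 9 + 6 = 15 days
Duration = max(9, 15) = 15 days

15 days


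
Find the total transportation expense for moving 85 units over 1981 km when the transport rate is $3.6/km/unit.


TC = dist * cost * units = 1981 * 3.6 * 85 = $606186.00

$606186.00


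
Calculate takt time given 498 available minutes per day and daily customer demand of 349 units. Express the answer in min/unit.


Formula: Takt Time = Available Production Time / Customer Demand
Takt = 498 min/day / 349 units/day
Takt = 1.43 min/unit

1.43 min/unit


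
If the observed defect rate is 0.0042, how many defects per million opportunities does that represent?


DPMO = defect_rate * 1000000 = 0.0042 * 1000000

4200


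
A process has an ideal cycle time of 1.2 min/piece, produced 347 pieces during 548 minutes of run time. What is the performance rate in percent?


Formula: Performance = (Ideal CT * Total Count) / Run Time * 100
Ideal output time = 1.2 * 347 = 416.4 min
Performance = 416.4 / 548 * 100 = 76.0%

76.0%


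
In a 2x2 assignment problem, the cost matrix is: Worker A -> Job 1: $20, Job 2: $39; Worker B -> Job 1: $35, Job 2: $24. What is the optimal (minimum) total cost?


Option 1: A->1 + B->2 = $20 + $24 = $44
Option 2: A->2 + B->1 = $39 + $35 = $74
Min cost = min($44, $74) = $44

$44


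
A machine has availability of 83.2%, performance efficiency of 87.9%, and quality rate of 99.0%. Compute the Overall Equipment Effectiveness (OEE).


Formula: OEE = Availability * Performance * Quality / 10000
A * P = 83.2% * 87.9% / 100 = 73.13%
OEE = 73.13% * 99.0% / 100 = 72.4%

72.4%


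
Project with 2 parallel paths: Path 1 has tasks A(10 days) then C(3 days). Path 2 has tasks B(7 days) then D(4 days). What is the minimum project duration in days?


Path 1 = 10 + 3 = 13 days
Path 2 = 7 + 4 = 11 days
Duration = max(13, 11) = 13 days

13 days


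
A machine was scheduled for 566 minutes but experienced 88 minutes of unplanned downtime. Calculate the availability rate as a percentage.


Formula: Availability = (Planned Time - Downtime) / Planned Time * 100
Uptime = 566 - 88 = 478 min
Availability = 478 / 566 * 100 = 84.5%

84.5%


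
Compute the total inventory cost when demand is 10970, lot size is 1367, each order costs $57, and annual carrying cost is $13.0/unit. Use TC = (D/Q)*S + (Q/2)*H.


TC = 10970/1367 * 57 + 1367/2 * 13.0

$9342.92


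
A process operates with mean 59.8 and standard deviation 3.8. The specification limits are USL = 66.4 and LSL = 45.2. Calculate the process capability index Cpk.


Cpu = (66.4 - 59.8) / (3 * 3.8) = 0.58
Cpl = (59.8 - 45.2) / (3 * 3.8) = 1.28
Cpk = min(0.58, 1.28) = 0.58

0.58


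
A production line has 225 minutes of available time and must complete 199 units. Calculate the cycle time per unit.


Formula: CT = Available Time / Number of Units
CT = 225 min / 199 units
CT = 1.13 min/unit

1.13 min/unit


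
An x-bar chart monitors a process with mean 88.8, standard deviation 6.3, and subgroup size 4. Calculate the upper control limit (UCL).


UCL = 88.8 + 3 * 6.3 / sqrt(4)

98.25


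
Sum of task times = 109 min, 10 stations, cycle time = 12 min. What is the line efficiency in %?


Formula: Efficiency = Sum of Task Times / (N_stations * CT) * 100
Total station capacity = 10 stations * 12 min = 120 min
Efficiency = 109 / 120 * 100 = 90.8%

90.8%


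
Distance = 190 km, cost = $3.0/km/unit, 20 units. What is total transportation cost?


TC = dist * cost * units = 190 * 3.0 * 20 = $11400.00

$11400.00


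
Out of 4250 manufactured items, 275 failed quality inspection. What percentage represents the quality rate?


Formula: Quality Rate = Good Pieces / Total Pieces * 100
Good pieces = 4250 - 275 = 3975
QR = 3975 / 4250 * 100 = 93.5%

93.5%


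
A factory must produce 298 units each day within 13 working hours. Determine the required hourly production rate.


Formula: Production Rate = Daily Demand / Available Hours
Rate = 298 units/day / 13 hours/day
Rate = 22.9 units/hour

22.9 units/hour


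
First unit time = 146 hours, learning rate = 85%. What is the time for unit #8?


Formula: T_n = T_1 * (learning_rate)^(log2(n)) where learning_rate = rate/100
Doublings = log2(8) = 3
T_n = 146 * 0.85^3
T_n = 146 * 0.6141 = 89.7 hours

89.7 hours


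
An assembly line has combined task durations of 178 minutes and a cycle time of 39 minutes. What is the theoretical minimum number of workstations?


Formula: N_min = ceil(Sum of Task Times / Cycle Time)
N_min = ceil(178 min / 39 min) = ceil(4.5641)
N_min = 5 stations

5


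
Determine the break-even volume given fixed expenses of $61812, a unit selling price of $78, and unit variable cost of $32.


Formula: BEQ = Fixed Costs / (Price - Variable Cost)
Contribution margin = $78 - $32 = $46/unit
BEQ = ceil($61812 / $46/unit) = ceil(1343.74) = 1344 units

1344 units


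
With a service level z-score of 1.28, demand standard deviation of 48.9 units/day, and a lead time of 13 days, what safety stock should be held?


Formula: SS = z * sigma_d * sqrt(LT)
sqrt(LT) = sqrt(13) = 3.6056
SS = 1.28 * 48.9 * 3.6056
SS = 225.7 units

225.7 units


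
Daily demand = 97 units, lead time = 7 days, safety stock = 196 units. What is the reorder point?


Formula: ROP = (Daily Demand * Lead Time) + Safety Stock
Demand during lead time = 97 * 7 = 679 units
ROP = 679 + 196 = 875 units

875 units


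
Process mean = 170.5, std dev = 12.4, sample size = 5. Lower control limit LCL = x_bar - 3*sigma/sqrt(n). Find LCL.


LCL = 170.5 - 3 * 12.4 / sqrt(5)

153.86


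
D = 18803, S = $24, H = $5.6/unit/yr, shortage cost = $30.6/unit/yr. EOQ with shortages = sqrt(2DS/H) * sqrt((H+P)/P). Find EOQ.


Formula: EOQ* = sqrt(2DS/H) * sqrt((H+P)/P)
Base EOQ = sqrt(2*18803*24/5.6) = 401.46 units
Correction = sqrt((5.6+30.6)/30.6) = 1.08766
EOQ* = 401.46 * 1.08766 = 436.7 units

436.7 units


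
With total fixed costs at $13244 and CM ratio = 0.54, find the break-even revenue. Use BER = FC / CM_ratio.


Formula: BER = Fixed Costs / Contribution Margin Ratio
BER = $13244 / 0.54
BER = $24525.93 (to the nearest cent)

$24525.93


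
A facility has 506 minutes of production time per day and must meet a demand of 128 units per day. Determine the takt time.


Formula: Takt Time = Available Production Time / Customer Demand
Takt = 506 min/day / 128 units/day
Takt = 3.95 min/unit

3.95 min/unit


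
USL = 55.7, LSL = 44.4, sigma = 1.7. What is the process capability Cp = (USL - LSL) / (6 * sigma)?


Cp = (55.7 - 44.4) / (6 * 1.7)

1.11


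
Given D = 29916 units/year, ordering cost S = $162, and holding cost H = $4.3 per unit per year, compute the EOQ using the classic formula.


Formula: EOQ = sqrt(2 * D * S / H)
Numerator: 2 * 29916 * 162 = 9692784
2DS/H = 9692784 / 4.3 = 2254135.8
EOQ = sqrt(2254135.8) = 1501.4 units

1501.4 units


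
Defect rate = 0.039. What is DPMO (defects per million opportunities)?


DPMO = defect_rate * 1000000 = 0.039 * 1000000

39000


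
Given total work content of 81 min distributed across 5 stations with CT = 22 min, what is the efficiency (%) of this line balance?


Formula: Efficiency = Sum of Task Times / (N_stations * CT) * 100
Total station capacity = 5 stations * 22 min = 110 min
Efficiency = 81 / 110 * 100 = 73.6%

73.6%


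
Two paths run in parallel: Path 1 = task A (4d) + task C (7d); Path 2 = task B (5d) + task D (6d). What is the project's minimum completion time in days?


Path 1 = 4 + 7 = 11 days
Path 2 = 5 + 6 = 11 days
Duration = max(11, 11) = 11 days

11 days


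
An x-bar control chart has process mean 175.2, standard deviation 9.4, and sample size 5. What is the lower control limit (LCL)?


LCL = 175.2 - 3 * 9.4 / sqrt(5)

162.59


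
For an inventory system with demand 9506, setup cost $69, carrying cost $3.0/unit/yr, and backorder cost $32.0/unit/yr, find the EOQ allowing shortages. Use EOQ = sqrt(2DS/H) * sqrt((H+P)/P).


Formula: EOQ* = sqrt(2DS/H) * sqrt((H+P)/P)
Base EOQ = sqrt(2*9506*69/3.0) = 661.27 units
Correction = sqrt((3.0+32.0)/32.0) = 1.04583
EOQ* = 661.27 * 1.04583 = 691.6 units

691.6 units


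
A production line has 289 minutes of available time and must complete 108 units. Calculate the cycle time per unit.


Formula: CT = Available Time / Number of Units
CT = 289 min / 108 units
CT = 2.68 min/unit

2.68 min/unit


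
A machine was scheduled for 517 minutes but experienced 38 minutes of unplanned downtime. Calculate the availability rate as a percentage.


Formula: Availability = (Planned Time - Downtime) / Planned Time * 100
Uptime = 517 - 38 = 479 min
Availability = 479 / 517 * 100 = 92.6%

92.6%


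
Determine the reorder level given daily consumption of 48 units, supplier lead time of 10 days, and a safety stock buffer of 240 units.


Formula: ROP = (Daily Demand * Lead Time) + Safety Stock
Demand during lead time = 48 * 10 = 480 units
ROP = 480 + 240 = 720 units

720 units


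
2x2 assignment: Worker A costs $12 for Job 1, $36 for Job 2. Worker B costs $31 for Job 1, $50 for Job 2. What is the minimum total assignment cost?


Option 1: A->1 + B->2 = $12 + $50 = $62
Option 2: A->2 + B->1 = $36 + $31 = $67
Min cost = min($62, $67) = $62

$62


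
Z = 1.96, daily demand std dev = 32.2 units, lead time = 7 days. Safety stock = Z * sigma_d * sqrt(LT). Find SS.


Formula: SS = z * sigma_d * sqrt(LT)
sqrt(LT) = sqrt(7) = 2.6458
SS = 1.96 * 32.2 * 2.6458
SS = 167.0 units

167.0 units


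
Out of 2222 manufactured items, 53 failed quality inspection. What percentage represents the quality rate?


Formula: Quality Rate = Good Pieces / Total Pieces * 100
Good pieces = 2222 - 53 = 2169
QR = 2169 / 2222 * 100 = 97.6%

97.6%


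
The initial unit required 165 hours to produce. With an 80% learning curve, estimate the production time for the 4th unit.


Formula: T_n = T_1 * (learning_rate)^(log2(n)) where learning_rate = rate/100
Doublings = log2(4) = 2
T_n = 165 * 0.8^2
T_n = 165 * 0.64 = 105.6 hours

105.6 hours


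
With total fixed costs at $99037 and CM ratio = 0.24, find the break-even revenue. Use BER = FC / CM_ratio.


Formula: BER = Fixed Costs / Contribution Margin Ratio
BER = $99037 / 0.24
BER = $412654.17 (to the nearest cent)

$412654.17


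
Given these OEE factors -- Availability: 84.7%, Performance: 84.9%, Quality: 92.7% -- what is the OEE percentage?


Formula: OEE = Availability * Performance * Quality / 10000
A * P = 84.7% * 84.9% / 100 = 71.91%
OEE = 71.91% * 92.7% / 100 = 66.7%

66.7%


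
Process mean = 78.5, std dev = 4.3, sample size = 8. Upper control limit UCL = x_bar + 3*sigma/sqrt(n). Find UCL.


UCL = 78.5 + 3 * 4.3 / sqrt(8)

83.06


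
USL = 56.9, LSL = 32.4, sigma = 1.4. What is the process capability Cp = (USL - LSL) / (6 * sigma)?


Cp = (56.9 - 32.4) / (6 * 1.4)

2.92


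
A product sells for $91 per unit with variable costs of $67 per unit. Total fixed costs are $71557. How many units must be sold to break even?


Formula: BEQ = Fixed Costs / (Price - Variable Cost)
Contribution margin = $91 - $67 = $24/unit
BEQ = ceil($71557 / $24/unit) = ceil(2981.54) = 2982 units

2982 units


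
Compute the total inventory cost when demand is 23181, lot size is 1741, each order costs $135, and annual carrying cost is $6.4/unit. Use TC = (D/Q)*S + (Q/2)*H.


TC = 23181/1741 * 135 + 1741/2 * 6.4

$7368.69


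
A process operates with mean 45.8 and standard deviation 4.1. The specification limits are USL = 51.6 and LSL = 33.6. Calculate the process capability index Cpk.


Cpu = (51.6 - 45.8) / (3 * 4.1) = 0.47
Cpl = (45.8 - 33.6) / (3 * 4.1) = 0.99
Cpk = min(0.47, 0.99) = 0.47

0.47


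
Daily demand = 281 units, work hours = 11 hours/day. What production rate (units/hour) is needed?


Formula: Production Rate = Daily Demand / Available Hours
Rate = 281 units/day / 11 hours/day
Rate = 25.5 units/hour

25.5 units/hour


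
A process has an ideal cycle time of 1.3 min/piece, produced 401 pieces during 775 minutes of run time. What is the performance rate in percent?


Formula: Performance = (Ideal CT * Total Count) / Run Time * 100
Ideal output time = 1.3 * 401 = 521.3 min
Performance = 521.3 / 775 * 100 = 67.3%

67.3%


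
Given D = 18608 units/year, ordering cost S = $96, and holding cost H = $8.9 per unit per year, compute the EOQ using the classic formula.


Formula: EOQ = sqrt(2 * D * S / H)
Numerator: 2 * 18608 * 96 = 3572736
2DS/H = 3572736 / 8.9 = 401431.0
EOQ = sqrt(401431.0) = 633.6 units

633.6 units


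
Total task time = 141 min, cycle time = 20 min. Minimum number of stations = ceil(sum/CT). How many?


Formula: N_min = ceil(Sum of Task Times / Cycle Time)
N_min = ceil(141 min / 20 min) = ceil(7.05)
N_min = 8 stations

8


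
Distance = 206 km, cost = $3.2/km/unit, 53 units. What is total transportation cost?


TC = dist * cost * units = 206 * 3.2 * 53 = $34937.60

$34937.60
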